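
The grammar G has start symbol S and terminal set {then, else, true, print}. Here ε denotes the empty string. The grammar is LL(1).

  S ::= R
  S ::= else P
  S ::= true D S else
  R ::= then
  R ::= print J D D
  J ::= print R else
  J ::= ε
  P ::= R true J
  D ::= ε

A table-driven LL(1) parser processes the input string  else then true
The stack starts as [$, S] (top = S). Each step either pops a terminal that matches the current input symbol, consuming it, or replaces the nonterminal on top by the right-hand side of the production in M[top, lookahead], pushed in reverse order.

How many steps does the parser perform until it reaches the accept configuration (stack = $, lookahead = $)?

7

     Stack          Input             Action
  1  $ S            else then true $  expand S ::= else P
  2  $ P else       else then true $  match else
  3  $ P            then true $       expand P ::= R true J
  4  $ J true R     then true $       expand R ::= then
  5  $ J true then  then true $       match then
  6  $ J true       true $            match true
  7  $ J            $                 expand J ::= ε
Accept reached after 7 steps.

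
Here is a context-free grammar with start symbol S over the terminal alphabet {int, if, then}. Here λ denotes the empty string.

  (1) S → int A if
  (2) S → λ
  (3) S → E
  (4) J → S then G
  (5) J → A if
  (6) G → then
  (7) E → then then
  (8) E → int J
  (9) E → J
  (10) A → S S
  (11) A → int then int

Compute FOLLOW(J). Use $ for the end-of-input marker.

FIRST(G): from G→then we get {then}. So FIRST(G) = {then}.
FIRST(S): from S→int A if we get {int}; from S→λ we get {λ}; from S→E we get {if, int, then}. So FIRST(S) = {λ, if, int, then}.
FIRST(A): from A→S S we get {λ, if, int, then}; from A→int then int we get {int}. So FIRST(A) = {λ, if, int, then}.
FIRST(J): from J→S then G we get {if, int, then}; from J→A if we get {if, int, then}. So FIRST(J) = {if, int, then}.
FIRST(E): from E→then then we get {then}; from E→int J we get {int}; from E→J we get {if, int, then}. So FIRST(E) = {if, int, then}.
FOLLOW(S) includes $ since S is the start symbol.
FOLLOW(A): in S→int A if, A is followed by if with FIRST {if}; in J→A if, A is followed by if with FIRST {if}. Thus FOLLOW(A) = {if}.
FOLLOW(S): in J→S then G, S is followed by then G with FIRST {then}; in A→S S (occurrence 1), S is followed by S with FIRST {λ, if, int, then}; in A→S S (occurrence 1), the suffix after S is nullable, so FOLLOW(S) ⊇ FOLLOW(A) = {if}; in A→S S (occurrence 2), the suffix after S is empty, so FOLLOW(S) ⊇ FOLLOW(A) = {if}. Thus FOLLOW(S) = {$, if, int, then}.
FOLLOW(E): in S→E, the suffix after E is empty, so FOLLOW(E) ⊇ FOLLOW(S) = {$, if, int, then}. Thus FOLLOW(E) = {$, if, int, then}.
FOLLOW(J): in E→int J, the suffix after J is empty, so FOLLOW(J) ⊇ FOLLOW(E) = {$, if, int, then}; in E→J, the suffix after J is empty, so FOLLOW(J) ⊇ FOLLOW(E) = {$, if, int, then}. Thus FOLLOW(J) = {$, if, int, then}.
FOLLOW(G): in J→S then G, the suffix after G is empty, so FOLLOW(G) ⊇ FOLLOW(J) = {$, if, int, then}. Thus FOLLOW(G) = {$, if, int, then}.

{$, if, int, then}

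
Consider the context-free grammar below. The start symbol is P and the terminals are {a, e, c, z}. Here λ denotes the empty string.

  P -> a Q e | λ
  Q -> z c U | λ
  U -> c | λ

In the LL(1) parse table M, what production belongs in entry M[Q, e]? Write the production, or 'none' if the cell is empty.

Q -> λ

FIRST(P) = {λ, a}
FIRST(Q) = {λ, z}
FIRST(U) = {λ, c}
FOLLOW(P) includes $ since P is the start symbol.
FOLLOW(Q): in P->a Q e, Q is followed by e with FIRST {e}. Thus FOLLOW(Q) = {e}.
For Q -> z c U: FIRST(z c U) = {z}, so it goes in M[Q, t] for t ∈ {z}.
For Q -> λ: FIRST(λ) = {λ}, so it goes in M[Q, t] for t ∈ {}; since λ ∈ FIRST, also for every t ∈ FOLLOW(Q) = {e}.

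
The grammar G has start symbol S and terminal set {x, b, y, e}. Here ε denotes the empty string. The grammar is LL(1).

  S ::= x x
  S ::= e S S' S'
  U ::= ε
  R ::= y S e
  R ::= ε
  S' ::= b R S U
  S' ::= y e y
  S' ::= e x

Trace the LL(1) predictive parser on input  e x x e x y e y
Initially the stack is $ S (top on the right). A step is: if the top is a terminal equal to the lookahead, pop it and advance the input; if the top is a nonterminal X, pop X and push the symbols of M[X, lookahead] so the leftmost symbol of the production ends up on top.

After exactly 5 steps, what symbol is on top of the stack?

     Stack        Input              Action
  1  $ S          e x x e x y e y $  expand S ::= e S S' S'
  2  $ S' S' S e  e x x e x y e y $  match e
  3  $ S' S' S    x x e x y e y $    expand S ::= x x
  4  $ S' S' x x  x x e x y e y $    match x
  5  $ S' S' x    x e x y e y $      match x
Stack after step 5: $ S' S' (top = S').

S'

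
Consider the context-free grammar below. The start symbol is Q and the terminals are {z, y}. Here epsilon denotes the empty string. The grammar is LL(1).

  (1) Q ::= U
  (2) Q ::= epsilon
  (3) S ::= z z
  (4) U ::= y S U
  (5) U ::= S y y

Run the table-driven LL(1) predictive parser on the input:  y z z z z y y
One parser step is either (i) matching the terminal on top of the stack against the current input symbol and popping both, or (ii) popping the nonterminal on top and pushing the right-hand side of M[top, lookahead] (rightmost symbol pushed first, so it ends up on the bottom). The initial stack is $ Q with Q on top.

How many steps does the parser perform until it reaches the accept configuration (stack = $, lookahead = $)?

12

      Stack      Input            Action
   1  $ Q        y z z z z y y $  expand Q ::= U
   2  $ U        y z z z z y y $  expand U ::= y S U
   3  $ U S y    y z z z z y y $  match y
   4  $ U S      z z z z y y $    expand S ::= z z
   5  $ U z z    z z z z y y $    match z
   6  $ U z      z z z y y $      match z
   7  $ U        z z y y $        expand U ::= S y y
   8  $ y y S    z z y y $        expand S ::= z z
   9  $ y y z z  z z y y $        match z
  10  $ y y z    z y y $          match z
  11  $ y y      y y $            match y
  12  $ y        y $              match y
Accept reached after 12 steps.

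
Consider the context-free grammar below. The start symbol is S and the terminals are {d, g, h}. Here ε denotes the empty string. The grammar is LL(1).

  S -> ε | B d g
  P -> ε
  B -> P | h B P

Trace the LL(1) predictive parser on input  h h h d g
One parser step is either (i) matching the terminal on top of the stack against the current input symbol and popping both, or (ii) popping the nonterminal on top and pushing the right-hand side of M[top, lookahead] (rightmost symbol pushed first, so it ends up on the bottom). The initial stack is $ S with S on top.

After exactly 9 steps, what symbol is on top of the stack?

P

step 1: stack=$ S  input=h h h d g $  — expand S -> B d g
step 2: stack=$ g d B  input=h h h d g $  — expand B -> h B P
step 3: stack=$ g d P B h  input=h h h d g $  — match h
step 4: stack=$ g d P B  input=h h d g $  — expand B -> h B P
step 5: stack=$ g d P P B h  input=h h d g $  — match h
step 6: stack=$ g d P P B  input=h d g $  — expand B -> h B P
step 7: stack=$ g d P P P B h  input=h d g $  — match h
step 8: stack=$ g d P P P B  input=d g $  — expand B -> P
step 9: stack=$ g d P P P P  input=d g $  — expand P -> ε
Stack after step 9: $ g d P P P (top = P).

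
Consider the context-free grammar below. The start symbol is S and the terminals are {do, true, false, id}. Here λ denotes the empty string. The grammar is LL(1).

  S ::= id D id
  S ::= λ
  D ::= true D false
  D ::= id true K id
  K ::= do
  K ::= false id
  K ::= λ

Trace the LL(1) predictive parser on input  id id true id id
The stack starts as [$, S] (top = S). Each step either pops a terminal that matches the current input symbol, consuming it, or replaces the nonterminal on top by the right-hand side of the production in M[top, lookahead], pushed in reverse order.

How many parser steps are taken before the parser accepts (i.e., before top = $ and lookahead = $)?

8

step 1: stack=$ S  input=id id true id id $  — expand S ::= id D id
step 2: stack=$ id D id  input=id id true id id $  — match id
step 3: stack=$ id D  input=id true id id $  — expand D ::= id true K id
step 4: stack=$ id id K true id  input=id true id id $  — match id
step 5: stack=$ id id K true  input=true id id $  — match true
step 6: stack=$ id id K  input=id id $  — expand K ::= λ
step 7: stack=$ id id  input=id id $  — match id
step 8: stack=$ id  input=id $  — match id
Accept reached after 8 steps.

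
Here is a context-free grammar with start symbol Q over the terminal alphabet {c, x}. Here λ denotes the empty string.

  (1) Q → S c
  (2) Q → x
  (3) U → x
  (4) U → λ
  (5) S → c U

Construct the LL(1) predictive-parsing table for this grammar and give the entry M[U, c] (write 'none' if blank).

U → λ

FIRST(U): from U→x we get {x}; from U→λ we get {λ}. So FIRST(U) = {λ, x}.
FIRST(S): from S→c U we get {c}. So FIRST(S) = {c}.
FIRST(Q): from Q→S c we get {c}; from Q→x we get {x}. So FIRST(Q) = {c, x}.
FOLLOW(Q) includes $ since Q is the start symbol.
FOLLOW(S): in Q→S c, S is followed by c with FIRST {c}. Thus FOLLOW(S) = {c}.
FOLLOW(U): in S→c U, the suffix after U is empty, so FOLLOW(U) ⊇ FOLLOW(S) = {c}. Thus FOLLOW(U) = {c}.
For U → x: FIRST(x) = {x}, so it goes in M[U, t] for t ∈ {x}.
For U → λ: FIRST(λ) = {λ}, so it goes in M[U, t] for t ∈ {}; since λ ∈ FIRST, also for every t ∈ FOLLOW(U) = {c}.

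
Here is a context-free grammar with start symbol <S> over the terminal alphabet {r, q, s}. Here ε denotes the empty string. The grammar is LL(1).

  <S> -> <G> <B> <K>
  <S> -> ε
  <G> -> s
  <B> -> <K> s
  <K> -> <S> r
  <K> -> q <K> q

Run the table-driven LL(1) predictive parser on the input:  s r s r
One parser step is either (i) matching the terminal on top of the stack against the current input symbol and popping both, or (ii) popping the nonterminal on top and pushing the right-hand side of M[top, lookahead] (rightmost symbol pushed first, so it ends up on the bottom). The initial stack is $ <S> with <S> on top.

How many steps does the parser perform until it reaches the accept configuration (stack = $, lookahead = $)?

      Stack          Input      Action
   1  $ <S>          s r s r $  expand <S> -> <G> <B> <K>
   2  $ <K> <B> <G>  s r s r $  expand <G> -> s
   3  $ <K> <B> s    s r s r $  match s
   4  $ <K> <B>      r s r $    expand <B> -> <K> s
   5  $ <K> s <K>    r s r $    expand <K> -> <S> r
   6  $ <K> s r <S>  r s r $    expand <S> -> ε
   7  $ <K> s r      r s r $    match r
   8  $ <K> s        s r $      match s
   9  $ <K>          r $        expand <K> -> <S> r
  10  $ r <S>        r $        expand <S> -> ε
  11  $ r            r $        match r
Accept reached after 11 steps.

11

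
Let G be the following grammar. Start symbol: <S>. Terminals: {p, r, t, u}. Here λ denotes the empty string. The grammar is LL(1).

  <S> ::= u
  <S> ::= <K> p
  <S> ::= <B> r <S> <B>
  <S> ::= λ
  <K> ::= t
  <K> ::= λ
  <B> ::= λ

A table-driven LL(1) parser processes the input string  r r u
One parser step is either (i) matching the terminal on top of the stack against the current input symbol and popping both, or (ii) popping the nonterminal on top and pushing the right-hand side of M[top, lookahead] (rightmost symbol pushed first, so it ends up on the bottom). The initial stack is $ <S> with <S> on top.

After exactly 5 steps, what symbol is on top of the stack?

r

step 1: stack=$ <S>  input=r r u $  — expand <S> ::= <B> r <S> <B>
step 2: stack=$ <B> <S> r <B>  input=r r u $  — expand <B> ::= λ
step 3: stack=$ <B> <S> r  input=r r u $  — match r
step 4: stack=$ <B> <S>  input=r u $  — expand <S> ::= <B> r <S> <B>
step 5: stack=$ <B> <B> <S> r <B>  input=r u $  — expand <B> ::= λ
Stack after step 5: $ <B> <B> <S> r (top = r).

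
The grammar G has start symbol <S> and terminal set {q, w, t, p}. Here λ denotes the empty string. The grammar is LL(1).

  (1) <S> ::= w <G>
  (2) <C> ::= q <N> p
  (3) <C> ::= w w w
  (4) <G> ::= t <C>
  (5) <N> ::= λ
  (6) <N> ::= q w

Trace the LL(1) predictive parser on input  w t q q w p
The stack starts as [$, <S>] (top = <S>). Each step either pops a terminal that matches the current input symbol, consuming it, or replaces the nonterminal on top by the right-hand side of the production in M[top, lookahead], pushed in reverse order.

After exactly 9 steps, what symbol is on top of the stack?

p

step 1: stack=$ <S>  input=w t q q w p $  — expand <S> ::= w <G>
step 2: stack=$ <G> w  input=w t q q w p $  — match w
step 3: stack=$ <G>  input=t q q w p $  — expand <G> ::= t <C>
step 4: stack=$ <C> t  input=t q q w p $  — match t
step 5: stack=$ <C>  input=q q w p $  — expand <C> ::= q <N> p
step 6: stack=$ p <N> q  input=q q w p $  — match q
step 7: stack=$ p <N>  input=q w p $  — expand <N> ::= q w
step 8: stack=$ p w q  input=q w p $  — match q
step 9: stack=$ p w  input=w p $  — match w
Stack after step 9: $ p (top = p).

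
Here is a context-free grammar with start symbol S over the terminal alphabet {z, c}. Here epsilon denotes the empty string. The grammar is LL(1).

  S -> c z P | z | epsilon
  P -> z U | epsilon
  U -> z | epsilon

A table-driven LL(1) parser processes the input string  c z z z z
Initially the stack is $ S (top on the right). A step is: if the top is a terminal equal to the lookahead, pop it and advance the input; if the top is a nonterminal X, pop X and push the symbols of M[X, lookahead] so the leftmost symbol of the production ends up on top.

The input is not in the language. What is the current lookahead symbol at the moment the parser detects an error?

     Stack    Input        Action
  1  $ S      c z z z z $  expand S -> c z P
  2  $ P z c  c z z z z $  match c
  3  $ P z    z z z z $    match z
  4  $ P      z z z $      expand P -> z U
  5  $ U z    z z z $      match z
  6  $ U      z z $        expand U -> z
  7  $ z      z z $        match z
  8  $        z $          error: stack empty but input remains

z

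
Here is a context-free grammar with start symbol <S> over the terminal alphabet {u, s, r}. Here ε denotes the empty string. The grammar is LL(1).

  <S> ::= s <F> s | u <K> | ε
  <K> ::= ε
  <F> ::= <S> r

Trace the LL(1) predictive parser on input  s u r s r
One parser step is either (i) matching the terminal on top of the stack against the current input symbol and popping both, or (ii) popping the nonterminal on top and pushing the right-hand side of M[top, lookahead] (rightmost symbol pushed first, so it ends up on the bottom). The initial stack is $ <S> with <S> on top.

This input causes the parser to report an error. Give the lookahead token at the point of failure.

step 1: stack=$ <S>  input=s u r s r $  — expand <S> ::= s <F> s
step 2: stack=$ s <F> s  input=s u r s r $  — match s
step 3: stack=$ s <F>  input=u r s r $  — expand <F> ::= <S> r
step 4: stack=$ s r <S>  input=u r s r $  — expand <S> ::= u <K>
step 5: stack=$ s r <K> u  input=u r s r $  — match u
step 6: stack=$ s r <K>  input=r s r $  — expand <K> ::= ε
step 7: stack=$ s r  input=r s r $  — match r
step 8: stack=$ s  input=s r $  — match s
step 9: stack=$  input=r $  — error: stack empty but input remains

r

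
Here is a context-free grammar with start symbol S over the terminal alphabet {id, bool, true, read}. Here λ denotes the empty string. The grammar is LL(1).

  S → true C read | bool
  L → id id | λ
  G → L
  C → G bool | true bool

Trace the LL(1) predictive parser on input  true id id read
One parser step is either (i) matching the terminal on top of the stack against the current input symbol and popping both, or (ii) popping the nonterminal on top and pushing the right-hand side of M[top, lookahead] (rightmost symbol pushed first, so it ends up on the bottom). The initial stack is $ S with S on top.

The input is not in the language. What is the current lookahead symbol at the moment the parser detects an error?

read

step 1: stack=$ S  input=true id id read $  — expand S → true C read
step 2: stack=$ read C true  input=true id id read $  — match true
step 3: stack=$ read C  input=id id read $  — expand C → G bool
step 4: stack=$ read bool G  input=id id read $  — expand G → L
step 5: stack=$ read bool L  input=id id read $  — expand L → id id
step 6: stack=$ read bool id id  input=id id read $  — match id
step 7: stack=$ read bool id  input=id read $  — match id
step 8: stack=$ read bool  input=read $  — error: top is terminal bool but lookahead is read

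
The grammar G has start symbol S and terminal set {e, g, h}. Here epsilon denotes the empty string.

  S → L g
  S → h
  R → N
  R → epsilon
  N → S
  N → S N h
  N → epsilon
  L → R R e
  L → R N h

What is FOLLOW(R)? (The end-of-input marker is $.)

FIRST(S) = {e, h}  (via L g)
FIRST(N) = {epsilon, e, h}  (via S, S N h)
FIRST(R) = {epsilon, e, h}  (via N)
FIRST(L) = {e, h}  (via R R e, R N h)
FOLLOW(S) includes $ since S is the start symbol.
FOLLOW(R): in L→R R e (occurrence 1), R is followed by R e with FIRST {e, h}; in L→R R e (occurrence 2), R is followed by e with FIRST {e}; in L→R N h, R is followed by N h with FIRST {e, h}. Thus FOLLOW(R) = {e, h}.
FOLLOW(N): in R→N, the suffix after N is empty, so FOLLOW(N) ⊇ FOLLOW(R) = {e, h}; in N→S N h, N is followed by h with FIRST {h}; in L→R N h, N is followed by h with FIRST {h}. Thus FOLLOW(N) = {e, h}.
FOLLOW(S): in N→S, the suffix after S is empty, so FOLLOW(S) ⊇ FOLLOW(N) = {e, h}; in N→S N h, S is followed by N h with FIRST {e, h}. Thus FOLLOW(S) = {$, e, h}.
FOLLOW(L): in S→L g, L is followed by g with FIRST {g}. Thus FOLLOW(L) = {g}.

{e, h}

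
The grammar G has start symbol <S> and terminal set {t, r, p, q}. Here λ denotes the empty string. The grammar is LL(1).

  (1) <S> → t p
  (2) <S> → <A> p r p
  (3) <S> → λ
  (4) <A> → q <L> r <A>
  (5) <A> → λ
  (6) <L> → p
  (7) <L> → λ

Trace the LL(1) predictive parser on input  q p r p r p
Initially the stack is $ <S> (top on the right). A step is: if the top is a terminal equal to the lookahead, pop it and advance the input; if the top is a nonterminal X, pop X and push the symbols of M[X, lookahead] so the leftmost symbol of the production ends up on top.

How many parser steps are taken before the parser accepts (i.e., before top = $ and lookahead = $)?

      Stack                Input          Action
   1  $ <S>                q p r p r p $  expand <S> → <A> p r p
   2  $ p r p <A>          q p r p r p $  expand <A> → q <L> r <A>
   3  $ p r p <A> r <L> q  q p r p r p $  match q
   4  $ p r p <A> r <L>    p r p r p $    expand <L> → p
   5  $ p r p <A> r p      p r p r p $    match p
   6  $ p r p <A> r        r p r p $      match r
   7  $ p r p <A>          p r p $        expand <A> → λ
   8  $ p r p              p r p $        match p
   9  $ p r                r p $          match r
  10  $ p                  p $            match p
Accept reached after 10 steps.

10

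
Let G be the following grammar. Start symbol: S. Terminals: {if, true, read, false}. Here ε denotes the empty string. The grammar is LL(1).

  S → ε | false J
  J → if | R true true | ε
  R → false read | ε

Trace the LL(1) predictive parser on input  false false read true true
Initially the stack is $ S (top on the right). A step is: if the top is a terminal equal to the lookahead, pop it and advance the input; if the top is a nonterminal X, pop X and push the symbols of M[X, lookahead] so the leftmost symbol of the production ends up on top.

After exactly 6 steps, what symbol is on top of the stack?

true

step 1: stack=$ S  input=false false read true true $  — expand S → false J
step 2: stack=$ J false  input=false false read true true $  — match false
step 3: stack=$ J  input=false read true true $  — expand J → R true true
step 4: stack=$ true true R  input=false read true true $  — expand R → false read
step 5: stack=$ true true read false  input=false read true true $  — match false
step 6: stack=$ true true read  input=read true true $  — match read
Stack after step 6: $ true true (top = true).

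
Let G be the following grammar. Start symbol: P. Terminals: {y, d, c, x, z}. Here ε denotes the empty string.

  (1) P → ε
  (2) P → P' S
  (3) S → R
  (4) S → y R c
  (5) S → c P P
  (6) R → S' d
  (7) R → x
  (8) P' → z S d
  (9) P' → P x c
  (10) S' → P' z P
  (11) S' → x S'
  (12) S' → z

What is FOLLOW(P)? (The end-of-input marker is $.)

{$, d, x, z}

FIRST(P) = {ε, x, z}  (via P' S)
FIRST(P') = {x, z}  (via P x c)
FIRST(S') = {x, z}  (via P' z P)
FIRST(R) = {x, z}  (via S' d)
FIRST(S) = {c, x, y, z}  (via R)
FOLLOW(P) includes $ since P is the start symbol.
FOLLOW(P'): in P→P' S, P' is followed by S with FIRST {c, x, y, z}; in S'→P' z P, P' is followed by z P with FIRST {z}. Thus FOLLOW(P') = {c, x, y, z}.
FOLLOW(S'): in R→S' d, S' is followed by d with FIRST {d}; in S'→x S', the suffix after S' is empty (adds nothing new). Thus FOLLOW(S') = {d}.
FOLLOW(P): in S→c P P (occurrence 1), P is followed by P with FIRST {ε, x, z}; in S→c P P (occurrence 1), the suffix after P is nullable, so FOLLOW(P) ⊇ FOLLOW(S) = {$, d, x, z}; in S→c P P (occurrence 2), the suffix after P is empty, so FOLLOW(P) ⊇ FOLLOW(S) = {$, d, x, z}; in P'→P x c, P is followed by x c with FIRST {x}; in S'→P' z P, the suffix after P is empty, so FOLLOW(P) ⊇ FOLLOW(S') = {d}. Thus FOLLOW(P) = {$, d, x, z}.
FOLLOW(S): in P→P' S, the suffix after S is empty, so FOLLOW(S) ⊇ FOLLOW(P) = {$, d, x, z}; in P'→z S d, S is followed by d with FIRST {d}. Thus FOLLOW(S) = {$, d, x, z}.
FOLLOW(R): in S→R, the suffix after R is empty, so FOLLOW(R) ⊇ FOLLOW(S) = {$, d, x, z}; in S→y R c, R is followed by c with FIRST {c}. Thus FOLLOW(R) = {$, c, d, x, z}.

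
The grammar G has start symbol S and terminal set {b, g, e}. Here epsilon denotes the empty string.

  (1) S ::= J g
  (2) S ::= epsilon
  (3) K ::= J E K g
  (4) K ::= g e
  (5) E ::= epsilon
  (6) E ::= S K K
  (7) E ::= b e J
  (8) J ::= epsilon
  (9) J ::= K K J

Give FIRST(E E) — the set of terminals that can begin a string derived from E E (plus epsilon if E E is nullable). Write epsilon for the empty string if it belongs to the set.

FIRST(S) = {epsilon, b, g}  (via J g)
FIRST(K) = {b, g}  (via J E K g)
FIRST(E) = {epsilon, b, g}  (via S K K)
FIRST(J) = {epsilon, b, g}  (via K K J)
FIRST(E E): take FIRST of each symbol in turn, carrying on past any symbol whose FIRST contains epsilon; result {epsilon, b, g}.

{epsilon, b, g}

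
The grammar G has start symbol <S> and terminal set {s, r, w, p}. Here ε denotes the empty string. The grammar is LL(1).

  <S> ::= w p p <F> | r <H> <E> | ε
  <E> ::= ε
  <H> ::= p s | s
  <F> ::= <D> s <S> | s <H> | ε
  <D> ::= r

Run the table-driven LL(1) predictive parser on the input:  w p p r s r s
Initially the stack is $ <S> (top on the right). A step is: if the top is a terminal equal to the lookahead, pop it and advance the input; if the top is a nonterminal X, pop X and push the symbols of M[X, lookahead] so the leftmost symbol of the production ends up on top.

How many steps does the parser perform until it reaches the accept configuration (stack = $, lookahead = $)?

      Stack        Input            Action
   1  $ <S>        w p p r s r s $  expand <S> ::= w p p <F>
   2  $ <F> p p w  w p p r s r s $  match w
   3  $ <F> p p    p p r s r s $    match p
   4  $ <F> p      p r s r s $      match p
   5  $ <F>        r s r s $        expand <F> ::= <D> s <S>
   6  $ <S> s <D>  r s r s $        expand <D> ::= r
   7  $ <S> s r    r s r s $        match r
   8  $ <S> s      s r s $          match s
   9  $ <S>        r s $            expand <S> ::= r <H> <E>
  10  $ <E> <H> r  r s $            match r
  11  $ <E> <H>    s $              expand <H> ::= s
  12  $ <E> s      s $              match s
  13  $ <E>        $                expand <E> ::= ε
Accept reached after 13 steps.

13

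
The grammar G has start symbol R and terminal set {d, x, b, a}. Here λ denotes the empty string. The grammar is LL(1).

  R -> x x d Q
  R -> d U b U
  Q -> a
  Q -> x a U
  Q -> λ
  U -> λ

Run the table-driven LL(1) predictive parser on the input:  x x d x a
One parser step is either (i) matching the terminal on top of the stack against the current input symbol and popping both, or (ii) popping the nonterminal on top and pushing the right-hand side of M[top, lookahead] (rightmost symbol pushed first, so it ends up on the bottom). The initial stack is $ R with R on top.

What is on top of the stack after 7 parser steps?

     Stack      Input        Action
  1  $ R        x x d x a $  expand R -> x x d Q
  2  $ Q d x x  x x d x a $  match x
  3  $ Q d x    x d x a $    match x
  4  $ Q d      d x a $      match d
  5  $ Q        x a $        expand Q -> x a U
  6  $ U a x    x a $        match x
  7  $ U a      a $          match a
Stack after step 7: $ U (top = U).

U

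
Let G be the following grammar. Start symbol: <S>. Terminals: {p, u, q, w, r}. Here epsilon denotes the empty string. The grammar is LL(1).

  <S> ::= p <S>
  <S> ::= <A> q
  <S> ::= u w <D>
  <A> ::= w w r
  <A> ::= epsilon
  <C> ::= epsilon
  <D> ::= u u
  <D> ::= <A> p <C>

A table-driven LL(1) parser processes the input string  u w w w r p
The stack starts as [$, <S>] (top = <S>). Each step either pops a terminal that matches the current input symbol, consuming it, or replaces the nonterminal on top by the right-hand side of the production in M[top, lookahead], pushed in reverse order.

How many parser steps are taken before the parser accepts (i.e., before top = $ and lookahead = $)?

10

step 1: stack=$ <S>  input=u w w w r p $  — expand <S> ::= u w <D>
step 2: stack=$ <D> w u  input=u w w w r p $  — match u
step 3: stack=$ <D> w  input=w w w r p $  — match w
step 4: stack=$ <D>  input=w w r p $  — expand <D> ::= <A> p <C>
step 5: stack=$ <C> p <A>  input=w w r p $  — expand <A> ::= w w r
step 6: stack=$ <C> p r w w  input=w w r p $  — match w
step 7: stack=$ <C> p r w  input=w r p $  — match w
step 8: stack=$ <C> p r  input=r p $  — match r
step 9: stack=$ <C> p  input=p $  — match p
step 10: stack=$ <C>  input=$  — expand <C> ::= epsilon
Accept reached after 10 steps.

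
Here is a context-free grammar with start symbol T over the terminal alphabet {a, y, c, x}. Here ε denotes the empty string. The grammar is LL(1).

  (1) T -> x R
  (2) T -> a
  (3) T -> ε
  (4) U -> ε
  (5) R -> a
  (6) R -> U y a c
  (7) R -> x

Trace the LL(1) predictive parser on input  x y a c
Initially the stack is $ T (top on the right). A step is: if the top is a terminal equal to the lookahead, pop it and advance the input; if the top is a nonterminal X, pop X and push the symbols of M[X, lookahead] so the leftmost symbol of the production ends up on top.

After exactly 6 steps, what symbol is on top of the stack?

step 1: stack=$ T  input=x y a c $  — expand T -> x R
step 2: stack=$ R x  input=x y a c $  — match x
step 3: stack=$ R  input=y a c $  — expand R -> U y a c
step 4: stack=$ c a y U  input=y a c $  — expand U -> ε
step 5: stack=$ c a y  input=y a c $  — match y
step 6: stack=$ c a  input=a c $  — match a
Stack after step 6: $ c (top = c).

c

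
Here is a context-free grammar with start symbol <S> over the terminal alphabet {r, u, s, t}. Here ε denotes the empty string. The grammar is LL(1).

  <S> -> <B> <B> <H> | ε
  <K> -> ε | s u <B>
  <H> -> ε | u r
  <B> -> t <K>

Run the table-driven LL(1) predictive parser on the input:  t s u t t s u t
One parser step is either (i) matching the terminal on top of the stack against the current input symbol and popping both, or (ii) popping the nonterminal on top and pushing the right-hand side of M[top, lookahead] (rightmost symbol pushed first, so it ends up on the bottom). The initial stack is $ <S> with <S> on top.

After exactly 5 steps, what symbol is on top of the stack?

u

     Stack              Input              Action
  1  $ <S>              t s u t t s u t $  expand <S> -> <B> <B> <H>
  2  $ <H> <B> <B>      t s u t t s u t $  expand <B> -> t <K>
  3  $ <H> <B> <K> t    t s u t t s u t $  match t
  4  $ <H> <B> <K>      s u t t s u t $    expand <K> -> s u <B>
  5  $ <H> <B> <B> u s  s u t t s u t $    match s
Stack after step 5: $ <H> <B> <B> u (top = u).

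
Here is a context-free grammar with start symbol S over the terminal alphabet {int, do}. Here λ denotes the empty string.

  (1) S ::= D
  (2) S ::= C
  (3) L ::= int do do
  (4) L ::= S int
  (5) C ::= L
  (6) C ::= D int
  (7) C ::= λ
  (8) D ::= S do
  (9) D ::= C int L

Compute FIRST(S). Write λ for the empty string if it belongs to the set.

FIRST(S): from S::=D we get {do, int}; from S::=C we get {λ, do, int}. So FIRST(S) = {λ, do, int}.
FIRST(L): from L::=int do do we get {int}; from L::=S int we get {do, int}. So FIRST(L) = {do, int}.
FIRST(C): from C::=L we get {do, int}; from C::=D int we get {do, int}; from C::=λ we get {λ}. So FIRST(C) = {λ, do, int}.
FIRST(D): from D::=S do we get {do, int}; from D::=C int L we get {do, int}. So FIRST(D) = {do, int}.

{λ, do, int}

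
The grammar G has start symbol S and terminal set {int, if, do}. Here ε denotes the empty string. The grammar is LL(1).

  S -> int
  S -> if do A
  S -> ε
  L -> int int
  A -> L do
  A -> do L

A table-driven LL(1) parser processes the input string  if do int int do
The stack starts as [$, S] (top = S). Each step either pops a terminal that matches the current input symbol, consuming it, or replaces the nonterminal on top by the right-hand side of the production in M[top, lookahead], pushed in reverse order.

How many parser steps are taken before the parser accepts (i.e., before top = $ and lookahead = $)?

8

     Stack         Input               Action
  1  $ S           if do int int do $  expand S -> if do A
  2  $ A do if     if do int int do $  match if
  3  $ A do        do int int do $     match do
  4  $ A           int int do $        expand A -> L do
  5  $ do L        int int do $        expand L -> int int
  6  $ do int int  int int do $        match int
  7  $ do int      int do $            match int
  8  $ do          do $                match do
Accept reached after 8 steps.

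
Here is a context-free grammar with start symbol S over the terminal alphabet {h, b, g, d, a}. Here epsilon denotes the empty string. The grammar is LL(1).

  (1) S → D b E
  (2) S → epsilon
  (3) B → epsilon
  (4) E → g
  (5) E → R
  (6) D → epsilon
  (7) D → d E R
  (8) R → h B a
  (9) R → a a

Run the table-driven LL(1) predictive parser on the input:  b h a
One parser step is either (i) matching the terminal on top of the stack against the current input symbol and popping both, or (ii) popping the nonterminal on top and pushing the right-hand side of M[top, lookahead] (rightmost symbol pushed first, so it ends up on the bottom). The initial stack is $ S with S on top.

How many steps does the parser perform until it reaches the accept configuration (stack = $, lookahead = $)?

step 1: stack=$ S  input=b h a $  — expand S → D b E
step 2: stack=$ E b D  input=b h a $  — expand D → epsilon
step 3: stack=$ E b  input=b h a $  — match b
step 4: stack=$ E  input=h a $  — expand E → R
step 5: stack=$ R  input=h a $  — expand R → h B a
step 6: stack=$ a B h  input=h a $  — match h
step 7: stack=$ a B  input=a $  — expand B → epsilon
step 8: stack=$ a  input=a $  — match a
Accept reached after 8 steps.

8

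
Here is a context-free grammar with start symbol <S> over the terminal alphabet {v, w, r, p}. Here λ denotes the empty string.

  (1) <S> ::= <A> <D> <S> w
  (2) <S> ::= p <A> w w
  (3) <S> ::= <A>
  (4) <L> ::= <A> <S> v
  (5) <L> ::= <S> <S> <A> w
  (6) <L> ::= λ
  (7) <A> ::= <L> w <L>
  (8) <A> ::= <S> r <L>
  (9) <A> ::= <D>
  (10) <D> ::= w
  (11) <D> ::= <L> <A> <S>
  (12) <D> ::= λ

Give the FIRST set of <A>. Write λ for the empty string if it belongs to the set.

{λ, p, r, v, w}

FIRST(<S>) = {λ, p, r, v, w}  (via <A> <D> <S> w, <A>)
FIRST(<L>) = {λ, p, r, v, w}  (via <A> <S> v, <S> <S> <A> w)
FIRST(<A>) = {λ, p, r, v, w}  (via <L> w <L>, <S> r <L>, <D>)
FIRST(<D>) = {λ, p, r, v, w}  (via <L> <A> <S>)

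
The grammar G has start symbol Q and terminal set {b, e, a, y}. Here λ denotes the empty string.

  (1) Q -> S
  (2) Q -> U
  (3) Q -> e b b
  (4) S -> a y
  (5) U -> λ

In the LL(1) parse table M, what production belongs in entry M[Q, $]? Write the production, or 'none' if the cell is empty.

FIRST(S): from S->a y we get {a}. So FIRST(S) = {a}.
FIRST(U): from U->λ we get {λ}. So FIRST(U) = {λ}.
FIRST(Q): from Q->S we get {a}; from Q->U we get {λ}; from Q->e b b we get {e}. So FIRST(Q) = {λ, a, e}.
FOLLOW(Q) includes $ since Q is the start symbol.
FOLLOW(Q): Q appears on no right-hand side. Thus FOLLOW(Q) = {$}.
For Q -> S: FIRST(S) = {a}, so it goes in M[Q, t] for t ∈ {a}.
For Q -> U: FIRST(U) = {λ}, so it goes in M[Q, t] for t ∈ {}; since λ ∈ FIRST, also for every t ∈ FOLLOW(Q) = {$}.
For Q -> e b b: FIRST(e b b) = {e}, so it goes in M[Q, t] for t ∈ {e}.

Q -> U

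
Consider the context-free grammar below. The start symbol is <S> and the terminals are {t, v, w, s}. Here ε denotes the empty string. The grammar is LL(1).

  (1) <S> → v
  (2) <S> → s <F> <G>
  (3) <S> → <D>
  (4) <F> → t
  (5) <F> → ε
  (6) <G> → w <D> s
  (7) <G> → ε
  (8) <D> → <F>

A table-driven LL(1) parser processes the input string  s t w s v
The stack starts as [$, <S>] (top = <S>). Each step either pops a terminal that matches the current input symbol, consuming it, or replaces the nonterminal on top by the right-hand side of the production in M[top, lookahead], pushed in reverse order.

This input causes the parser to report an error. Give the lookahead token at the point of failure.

step 1: stack=$ <S>  input=s t w s v $  — expand <S> → s <F> <G>
step 2: stack=$ <G> <F> s  input=s t w s v $  — match s
step 3: stack=$ <G> <F>  input=t w s v $  — expand <F> → t
step 4: stack=$ <G> t  input=t w s v $  — match t
step 5: stack=$ <G>  input=w s v $  — expand <G> → w <D> s
step 6: stack=$ s <D> w  input=w s v $  — match w
step 7: stack=$ s <D>  input=s v $  — expand <D> → <F>
step 8: stack=$ s <F>  input=s v $  — expand <F> → ε
step 9: stack=$ s  input=s v $  — match s
step 10: stack=$  input=v $  — error: stack empty but input remains

v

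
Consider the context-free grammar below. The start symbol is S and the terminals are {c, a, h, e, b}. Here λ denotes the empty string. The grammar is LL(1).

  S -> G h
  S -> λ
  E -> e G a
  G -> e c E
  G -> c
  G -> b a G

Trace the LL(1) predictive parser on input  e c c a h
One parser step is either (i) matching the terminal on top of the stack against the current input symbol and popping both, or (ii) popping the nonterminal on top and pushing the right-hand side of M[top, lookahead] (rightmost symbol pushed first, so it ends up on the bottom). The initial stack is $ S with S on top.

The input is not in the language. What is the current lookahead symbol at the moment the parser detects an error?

step 1: stack=$ S  input=e c c a h $  — expand S -> G h
step 2: stack=$ h G  input=e c c a h $  — expand G -> e c E
step 3: stack=$ h E c e  input=e c c a h $  — match e
step 4: stack=$ h E c  input=c c a h $  — match c
step 5: stack=$ h E  input=c a h $  — error: M[E, c] is empty

c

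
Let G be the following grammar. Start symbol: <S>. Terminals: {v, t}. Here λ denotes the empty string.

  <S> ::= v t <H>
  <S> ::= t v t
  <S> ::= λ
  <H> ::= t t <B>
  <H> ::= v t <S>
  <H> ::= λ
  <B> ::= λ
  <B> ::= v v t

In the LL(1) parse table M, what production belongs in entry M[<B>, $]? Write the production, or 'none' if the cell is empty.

FIRST(<S>): from <S>::=v t <H> we get {v}; from <S>::=t v t we get {t}; from <S>::=λ we get {λ}. So FIRST(<S>) = {λ, t, v}.
FIRST(<H>): from <H>::=t t <B> we get {t}; from <H>::=v t <S> we get {v}; from <H>::=λ we get {λ}. So FIRST(<H>) = {λ, t, v}.
FIRST(<B>): from <B>::=λ we get {λ}; from <B>::=v v t we get {v}. So FIRST(<B>) = {λ, v}.
FOLLOW(<S>) includes $ since <S> is the start symbol.
FOLLOW(<H>): in <S>::=v t <H>, the suffix after <H> is empty, so FOLLOW(<H>) ⊇ FOLLOW(<S>) = {$}. Thus FOLLOW(<H>) = {$}.
FOLLOW(<B>): in <H>::=t t <B>, the suffix after <B> is empty, so FOLLOW(<B>) ⊇ FOLLOW(<H>) = {$}. Thus FOLLOW(<B>) = {$}.
For <B> ::= λ: FIRST(λ) = {λ}, so it goes in M[<B>, t] for t ∈ {}; since λ ∈ FIRST, also for every t ∈ FOLLOW(<B>) = {$}.
For <B> ::= v v t: FIRST(v v t) = {v}, so it goes in M[<B>, t] for t ∈ {v}.

<B> ::= λ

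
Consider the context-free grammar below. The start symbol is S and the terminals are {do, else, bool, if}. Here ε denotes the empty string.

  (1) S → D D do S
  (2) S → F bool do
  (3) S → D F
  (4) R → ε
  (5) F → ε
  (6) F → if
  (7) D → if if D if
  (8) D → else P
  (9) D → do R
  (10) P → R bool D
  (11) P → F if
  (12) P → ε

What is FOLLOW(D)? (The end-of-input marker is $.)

{$, do, else, if}

FIRST(R): from R→ε we get {ε}. So FIRST(R) = {ε}.
FIRST(F): from F→ε we get {ε}; from F→if we get {if}. So FIRST(F) = {ε, if}.
FIRST(D): from D→if if D if we get {if}; from D→else P we get {else}; from D→do R we get {do}. So FIRST(D) = {do, else, if}.
FIRST(S): from S→D D do S we get {do, else, if}; from S→F bool do we get {bool, if}; from S→D F we get {do, else, if}. So FIRST(S) = {bool, do, else, if}.
FIRST(P): from P→R bool D we get {bool}; from P→F if we get {if}; from P→ε we get {ε}. So FIRST(P) = {ε, bool, if}.
FOLLOW(S) includes $ since S is the start symbol.
FOLLOW(S): in S→D D do S, the suffix after S is empty (adds nothing new). Thus FOLLOW(S) = {$}.
FOLLOW(F): in S→F bool do, F is followed by bool do with FIRST {bool}; in S→D F, the suffix after F is empty, so FOLLOW(F) ⊇ FOLLOW(S) = {$}; in P→F if, F is followed by if with FIRST {if}. Thus FOLLOW(F) = {$, bool, if}.
FOLLOW(R): in D→do R, the suffix after R is empty, so FOLLOW(R) ⊇ FOLLOW(D) = {$, do, else, if}; in P→R bool D, R is followed by bool D with FIRST {bool}. Thus FOLLOW(R) = {$, bool, do, else, if}.
FOLLOW(D): in S→D D do S (occurrence 1), D is followed by D do S with FIRST {do, else, if}; in S→D D do S (occurrence 2), D is followed by do S with FIRST {do}; in S→D F, D is followed by F with FIRST {ε, if}; in S→D F, the suffix after D is nullable, so FOLLOW(D) ⊇ FOLLOW(S) = {$}; in D→if if D if, D is followed by if with FIRST {if}; in P→R bool D, the suffix after D is empty, so FOLLOW(D) ⊇ FOLLOW(P) = {$, do, else, if}. Thus FOLLOW(D) = {$, do, else, if}.
FOLLOW(P): in D→else P, the suffix after P is empty, so FOLLOW(P) ⊇ FOLLOW(D) = {$, do, else, if}. Thus FOLLOW(P) = {$, do, else, if}.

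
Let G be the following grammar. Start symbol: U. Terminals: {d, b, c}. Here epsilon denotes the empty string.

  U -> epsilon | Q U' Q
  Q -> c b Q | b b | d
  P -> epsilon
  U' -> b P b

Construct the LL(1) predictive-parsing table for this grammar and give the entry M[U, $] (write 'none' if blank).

FIRST(Q): from Q->c b Q we get {c}; from Q->b b we get {b}; from Q->d we get {d}. So FIRST(Q) = {b, c, d}.
FIRST(P): from P->epsilon we get {epsilon}. So FIRST(P) = {epsilon}.
FIRST(U'): from U'->b P b we get {b}. So FIRST(U') = {b}.
FIRST(U): from U->epsilon we get {epsilon}; from U->Q U' Q we get {b, c, d}. So FIRST(U) = {epsilon, b, c, d}.
FOLLOW(U) includes $ since U is the start symbol.
FOLLOW(U): U appears on no right-hand side. Thus FOLLOW(U) = {$}.
For U -> epsilon: FIRST(epsilon) = {epsilon}, so it goes in M[U, t] for t ∈ {}; since epsilon ∈ FIRST, also for every t ∈ FOLLOW(U) = {$}.
For U -> Q U' Q: FIRST(Q U' Q) = {b, c, d}, so it goes in M[U, t] for t ∈ {b, c, d}.

U -> epsilon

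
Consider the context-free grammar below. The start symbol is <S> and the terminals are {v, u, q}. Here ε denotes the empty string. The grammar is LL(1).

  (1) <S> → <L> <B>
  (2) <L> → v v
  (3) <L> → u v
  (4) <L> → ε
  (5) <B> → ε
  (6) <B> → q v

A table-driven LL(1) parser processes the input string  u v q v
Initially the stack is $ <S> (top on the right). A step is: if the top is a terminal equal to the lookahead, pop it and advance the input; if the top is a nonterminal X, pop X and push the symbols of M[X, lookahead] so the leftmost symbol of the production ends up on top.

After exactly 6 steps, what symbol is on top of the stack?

step 1: stack=$ <S>  input=u v q v $  — expand <S> → <L> <B>
step 2: stack=$ <B> <L>  input=u v q v $  — expand <L> → u v
step 3: stack=$ <B> v u  input=u v q v $  — match u
step 4: stack=$ <B> v  input=v q v $  — match v
step 5: stack=$ <B>  input=q v $  — expand <B> → q v
step 6: stack=$ v q  input=q v $  — match q
Stack after step 6: $ v (top = v).

v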